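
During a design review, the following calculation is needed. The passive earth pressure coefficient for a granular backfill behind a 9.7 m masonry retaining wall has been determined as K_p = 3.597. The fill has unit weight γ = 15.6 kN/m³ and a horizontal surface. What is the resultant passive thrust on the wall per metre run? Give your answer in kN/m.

2640 kN/m

P = ½ K_p γ H² = 0.5 × 3.597 × 15.6 × 9.7² = 2640 kN/m.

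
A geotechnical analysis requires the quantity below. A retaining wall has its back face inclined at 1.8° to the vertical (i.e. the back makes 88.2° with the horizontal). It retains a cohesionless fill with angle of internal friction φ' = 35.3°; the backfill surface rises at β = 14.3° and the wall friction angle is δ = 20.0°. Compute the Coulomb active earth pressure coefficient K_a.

0.304

K_a = sin²(α+φ) / [sin²α · sin(α−δ) · (1 + √{sin(φ+δ)sin(φ−β) / (sin(α−δ)sin(α+β))})²].
With α = 88.2°, φ = 35.3°, δ = 20.0°, β = 14.3°: K_a = 0.3041.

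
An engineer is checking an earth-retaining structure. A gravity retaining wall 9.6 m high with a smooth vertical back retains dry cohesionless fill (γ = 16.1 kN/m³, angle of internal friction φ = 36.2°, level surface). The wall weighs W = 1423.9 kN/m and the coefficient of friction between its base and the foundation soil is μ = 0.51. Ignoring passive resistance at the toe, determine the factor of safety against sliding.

K_a = tan²(45° − 36.2°/2) = 0.2574.
P_a = ½K_aγH² = 0.5×0.2574×16.1×9.6² = 190.9 kN/m, acting at H/3 = 3.200 m above the base.
FS_sliding = μW / P_a = 0.51×1423.9 / 190.9 = 3.803.

3.80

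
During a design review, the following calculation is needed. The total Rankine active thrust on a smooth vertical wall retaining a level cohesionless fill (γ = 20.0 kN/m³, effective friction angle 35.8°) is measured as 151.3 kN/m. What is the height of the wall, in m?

K_a = 0.2619. P_a = ½ K_a γ H² ⇒ H = √(2P_a/(K_a γ)).
H = √(2×151.3/(0.2619×20.0)) = 7.601 m.

7.60 m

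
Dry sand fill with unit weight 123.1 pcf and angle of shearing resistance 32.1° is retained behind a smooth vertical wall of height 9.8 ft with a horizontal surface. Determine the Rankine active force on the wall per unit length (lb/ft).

1810 lb/ft

K_a = tan²(45° − φ/2) = 0.3060.
P_a = ½ K_a γ H² = 0.5 × 0.3060 × 123.1 × 9.8² = 1809 lb/ft.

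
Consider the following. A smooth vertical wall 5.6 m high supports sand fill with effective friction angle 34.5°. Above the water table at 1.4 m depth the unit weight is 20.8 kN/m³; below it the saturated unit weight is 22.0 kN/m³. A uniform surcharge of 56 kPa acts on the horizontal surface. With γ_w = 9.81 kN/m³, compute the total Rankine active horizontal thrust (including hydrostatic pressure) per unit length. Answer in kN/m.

243 kN/m

K_a = tan²(45° − φ/2) = 0.2768.
γ' = 22.0 − 9.81 = 12.19 kN/m³. h₂ = H − d_w = 4.2 m.
σ'_h: at surface K_a·q = 15.50; at WT K_a(q+γd_w) = 23.56; at base K_a(q+γd_w+γ'h₂) = 37.73 kPa.
P₁ = ½(15.50+23.56)×1.4 = 27.34; P₂ = ½(23.56+37.73)×4.2 = 128.7; P_w = ½γ_w h₂² = 86.52.
Total = 27.34+128.7+86.52 = 242.6 kN/m.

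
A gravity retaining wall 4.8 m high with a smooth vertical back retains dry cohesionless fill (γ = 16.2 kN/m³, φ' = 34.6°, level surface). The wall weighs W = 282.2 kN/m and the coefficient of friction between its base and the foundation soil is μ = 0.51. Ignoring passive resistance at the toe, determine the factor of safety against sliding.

2.80

K_a = tan²(45° − 34.6°/2) = 0.2756.
P_a = ½K_aγH² = 0.5×0.2756×16.2×4.8² = 51.44 kN/m, acting at H/3 = 1.600 m above the base.
FS_sliding = μW / P_a = 0.51×282.2 / 51.44 = 2.798.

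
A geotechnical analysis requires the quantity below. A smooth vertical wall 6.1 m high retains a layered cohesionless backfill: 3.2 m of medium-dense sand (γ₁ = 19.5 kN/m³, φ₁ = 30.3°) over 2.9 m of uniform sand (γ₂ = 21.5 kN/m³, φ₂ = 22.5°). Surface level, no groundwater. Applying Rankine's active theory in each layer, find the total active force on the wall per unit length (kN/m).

K_a1 = tan²(45°−30.3°/2) = 0.3293; K_a2 = tan²(45°−22.5°/2) = 0.4465.
Layer 1: σ at base = K_a1 γ₁ h₁ = 20.55 kPa; P₁ = ½×20.55×3.2 = 32.88.
Layer 2: σ_v at top = γ₁h₁ = 62.40; σ_h top = K_a2×62.40 = 27.86; σ_h base = K_a2×(62.40+21.5×2.9) = 55.70.
P₂ = ½(27.86+55.70)×2.9 = 121.2. Total P_a = 32.88+121.2 = 154.0 kN/m.

154 kN/m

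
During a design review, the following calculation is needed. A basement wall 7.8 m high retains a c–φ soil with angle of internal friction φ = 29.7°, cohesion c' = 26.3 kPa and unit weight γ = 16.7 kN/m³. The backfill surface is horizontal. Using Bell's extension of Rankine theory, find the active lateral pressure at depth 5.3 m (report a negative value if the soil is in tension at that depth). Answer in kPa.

K_a = (1 − sin φ)/(1 + sin φ) = 0.3374.
σ_a = K_a γ z − 2c√K_a = 0.3374×16.7×5.3 − 2×26.3×0.5808 = -0.6908 kPa.

-0.691 kPa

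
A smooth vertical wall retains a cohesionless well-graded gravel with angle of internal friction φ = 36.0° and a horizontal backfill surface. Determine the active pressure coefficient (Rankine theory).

0.260

K_a = (1 − sin φ)/(1 + sin φ) = (1 − sin 36.0°)/(1 + sin 36.0°) = 0.2596.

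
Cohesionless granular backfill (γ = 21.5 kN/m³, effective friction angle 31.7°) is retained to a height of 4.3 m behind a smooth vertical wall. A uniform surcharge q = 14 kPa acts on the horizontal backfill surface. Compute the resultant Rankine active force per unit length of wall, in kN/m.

K_a = tan²(45° − φ/2) = 0.3111.
Soil triangle: ½ K_a γ H² = 0.5×0.3111×21.5×4.3² = 61.83 kN/m.
Surcharge rectangle: K_a q H = 0.3111×14×4.3 = 18.73 kN/m.
Total = 61.83 + 18.73 = 80.56 kN/m.

80.6 kN/m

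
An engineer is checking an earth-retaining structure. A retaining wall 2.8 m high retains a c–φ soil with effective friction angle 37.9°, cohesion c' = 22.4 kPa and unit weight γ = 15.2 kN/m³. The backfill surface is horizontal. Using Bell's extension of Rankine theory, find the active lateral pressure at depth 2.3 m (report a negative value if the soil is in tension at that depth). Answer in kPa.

K_a = (1 − sin φ)/(1 + sin φ) = 0.2389.
σ_a = K_a γ z − 2c√K_a = 0.2389×15.2×2.3 − 2×22.4×0.4888 = -13.55 kPa.

-13.5 kPa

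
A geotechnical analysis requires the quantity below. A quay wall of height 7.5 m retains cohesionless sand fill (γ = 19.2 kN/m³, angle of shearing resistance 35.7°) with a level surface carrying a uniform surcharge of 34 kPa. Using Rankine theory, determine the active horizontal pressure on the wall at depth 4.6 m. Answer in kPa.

K_a = (1 − sin φ)/(1 + sin φ) = 0.2630.
σ_v = γz + q = 19.2 × 4.6 + 34 = 122.3 kPa.
σ_h = K_a σ_v = 0.2630 × 122.3 = 32.17 kPa.

32.2 kPa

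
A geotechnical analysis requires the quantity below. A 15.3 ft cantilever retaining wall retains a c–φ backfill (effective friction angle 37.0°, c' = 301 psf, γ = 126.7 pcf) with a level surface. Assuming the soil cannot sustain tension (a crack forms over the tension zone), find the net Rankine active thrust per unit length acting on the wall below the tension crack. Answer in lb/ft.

K_a = 0.2486; √K_a = 0.4986.
Tension-crack depth z_c = 2c/(γ√K_a) = 2×301/(126.7×0.4986) = 9.530 ft.
σ_a at base = K_a γ H − 2c√K_a = 0.2486×126.7×15.3 − 2×301×0.4986 = 181.7 psf.
P_a = ½ × 181.7 × (H − z_c) = 0.5×181.7×5.770 = 524.3 lb/ft.

524 lb/ft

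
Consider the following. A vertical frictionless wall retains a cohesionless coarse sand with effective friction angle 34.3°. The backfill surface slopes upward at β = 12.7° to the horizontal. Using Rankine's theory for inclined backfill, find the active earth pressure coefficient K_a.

K_a = cos β · (cos β − √(cos²β − cos²φ)) / (cos β + √(cos²β − cos²φ)).
cos β = 0.9755, cos φ = 0.8261, √(cos²β − cos²φ) = 0.5189.
K_a = 0.9755 × (0.9755 − 0.5189)/(0.9755 + 0.5189) = 0.2981.

0.298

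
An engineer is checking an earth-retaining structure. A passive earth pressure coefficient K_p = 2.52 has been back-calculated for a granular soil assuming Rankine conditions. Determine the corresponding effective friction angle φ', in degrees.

25.6°

K_p = (1+sin φ)/(1−sin φ) ⇒ sin φ = (K_p − 1)/(K_p + 1) = 0.4318.
φ = arcsin(0.4318) = 25.58°.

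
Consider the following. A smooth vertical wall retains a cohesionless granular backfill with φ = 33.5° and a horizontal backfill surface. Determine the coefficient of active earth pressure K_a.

K_a = (1 − sin φ)/(1 + sin φ) = (1 − sin 33.5°)/(1 + sin 33.5°) = 0.2887.

0.289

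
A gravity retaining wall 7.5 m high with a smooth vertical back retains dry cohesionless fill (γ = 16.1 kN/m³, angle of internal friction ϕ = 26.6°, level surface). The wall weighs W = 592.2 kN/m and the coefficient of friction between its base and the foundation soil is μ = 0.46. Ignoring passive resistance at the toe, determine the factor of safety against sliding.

K_a = tan²(45° − 26.6°/2) = 0.3814.
P_a = ½K_aγH² = 0.5×0.3814×16.1×7.5² = 172.7 kN/m, acting at H/3 = 2.500 m above the base.
FS_sliding = μW / P_a = 0.46×592.2 / 172.7 = 1.577.

1.58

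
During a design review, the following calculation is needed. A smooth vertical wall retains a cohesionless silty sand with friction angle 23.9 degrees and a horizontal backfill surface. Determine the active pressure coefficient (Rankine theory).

0.423

K_a = (1 − sin φ)/(1 + sin φ) = (1 − sin 23.9°)/(1 + sin 23.9°) = 0.4233.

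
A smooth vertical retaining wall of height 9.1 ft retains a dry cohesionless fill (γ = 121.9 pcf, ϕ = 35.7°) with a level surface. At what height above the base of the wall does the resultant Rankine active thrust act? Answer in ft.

3.03 ft

K_a = 0.2630.
The pressure distribution is triangular, so the resultant acts at H/3 above the base = 9.1/3 = 3.033 ft.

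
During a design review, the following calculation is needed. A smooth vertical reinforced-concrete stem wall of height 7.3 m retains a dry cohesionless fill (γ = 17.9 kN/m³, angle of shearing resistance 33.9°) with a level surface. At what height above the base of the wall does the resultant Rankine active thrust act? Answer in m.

K_a = 0.2839.
The pressure distribution is triangular, so the resultant acts at H/3 above the base = 7.3/3 = 2.433 m.

2.43 m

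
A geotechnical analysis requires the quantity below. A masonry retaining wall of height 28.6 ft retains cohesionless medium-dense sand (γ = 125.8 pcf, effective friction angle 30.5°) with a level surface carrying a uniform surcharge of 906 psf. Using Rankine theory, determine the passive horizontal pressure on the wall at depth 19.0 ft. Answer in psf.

K_p = (1 + sin φ)/(1 − sin φ) = 3.061.
σ_v = γz + q = 125.8 × 19.0 + 906 = 3296 psf.
σ_h = K_p σ_v = 3.061 × 3296 = 10090 psf.

10100 psf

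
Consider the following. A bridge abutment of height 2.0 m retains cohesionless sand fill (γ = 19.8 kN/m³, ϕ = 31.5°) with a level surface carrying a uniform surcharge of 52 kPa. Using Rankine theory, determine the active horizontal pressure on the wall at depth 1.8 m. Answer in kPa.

K_a = (1 − sin φ)/(1 + sin φ) = 0.3136.
σ_v = γz + q = 19.8 × 1.8 + 52 = 87.64 kPa.
σ_h = K_a σ_v = 0.3136 × 87.64 = 27.49 kPa.

27.5 kPa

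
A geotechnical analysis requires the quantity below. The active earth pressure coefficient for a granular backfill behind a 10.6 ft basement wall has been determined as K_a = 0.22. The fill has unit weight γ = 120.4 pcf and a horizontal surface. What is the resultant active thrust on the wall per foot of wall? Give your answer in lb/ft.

P = ½ K_a γ H² = 0.5 × 0.22 × 120.4 × 10.6² = 1488 lb/ft.

1490 lb/ft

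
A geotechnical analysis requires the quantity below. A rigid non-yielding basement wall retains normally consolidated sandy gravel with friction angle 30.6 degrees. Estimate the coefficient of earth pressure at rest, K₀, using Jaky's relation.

0.491

K₀ = 1 − sin φ' = 1 − sin 30.6° = 0.4910.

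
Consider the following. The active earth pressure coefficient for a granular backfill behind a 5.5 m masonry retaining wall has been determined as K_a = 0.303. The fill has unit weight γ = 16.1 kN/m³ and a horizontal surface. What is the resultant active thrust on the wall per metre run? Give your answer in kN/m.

P = ½ K_a γ H² = 0.5 × 0.303 × 16.1 × 5.5² = 73.78 kN/m.

73.8 kN/m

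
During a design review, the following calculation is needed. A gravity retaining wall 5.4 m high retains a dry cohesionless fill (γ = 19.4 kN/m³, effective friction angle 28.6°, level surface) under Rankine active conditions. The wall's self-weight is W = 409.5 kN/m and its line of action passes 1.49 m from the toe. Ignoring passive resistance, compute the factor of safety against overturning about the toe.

3.40

K_a = tan²(45° − 28.6°/2) = 0.3525.
P_a = ½K_aγH² = 0.5×0.3525×19.4×5.4² = 99.72 kN/m, acting at H/3 = 1.800 m above the base.
Overturning moment M_o = P_a × H/3 = 99.72 × 1.800 = 179.5.
Resisting moment M_r = W × 1.49 = 409.5 × 1.49 = 610.2.
FS_overturning = M_r/M_o = 610.2/179.5 = 3.399.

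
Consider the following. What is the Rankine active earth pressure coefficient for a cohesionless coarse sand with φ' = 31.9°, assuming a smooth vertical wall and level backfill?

K_a = tan²(45° − φ/2) = tan²(29.05°) = 0.3085.

0.309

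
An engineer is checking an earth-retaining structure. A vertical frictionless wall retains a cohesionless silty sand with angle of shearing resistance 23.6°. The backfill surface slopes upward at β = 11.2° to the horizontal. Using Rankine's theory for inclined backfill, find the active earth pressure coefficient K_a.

0.465

K_a = cos β · (cos β − √(cos²β − cos²φ)) / (cos β + √(cos²β − cos²φ)).
cos β = 0.9810, cos φ = 0.9164, √(cos²β − cos²φ) = 0.3501.
K_a = 0.9810 × (0.9810 − 0.3501)/(0.9810 + 0.3501) = 0.4650.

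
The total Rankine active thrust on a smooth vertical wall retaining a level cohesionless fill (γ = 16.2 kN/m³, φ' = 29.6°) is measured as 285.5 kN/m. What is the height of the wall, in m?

10.2 m

K_a = 0.3387. P_a = ½ K_a γ H² ⇒ H = √(2P_a/(K_a γ)).
H = √(2×285.5/(0.3387×16.2)) = 10.20 m.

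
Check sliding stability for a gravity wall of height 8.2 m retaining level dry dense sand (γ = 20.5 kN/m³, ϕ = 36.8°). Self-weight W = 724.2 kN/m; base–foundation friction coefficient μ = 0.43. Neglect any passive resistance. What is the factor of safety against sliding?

1.80

K_a = tan²(45° − 36.8°/2) = 0.2508.
P_a = ½K_aγH² = 0.5×0.2508×20.5×8.2² = 172.8 kN/m, acting at H/3 = 2.733 m above the base.
FS_sliding = μW / P_a = 0.43×724.2 / 172.8 = 1.802.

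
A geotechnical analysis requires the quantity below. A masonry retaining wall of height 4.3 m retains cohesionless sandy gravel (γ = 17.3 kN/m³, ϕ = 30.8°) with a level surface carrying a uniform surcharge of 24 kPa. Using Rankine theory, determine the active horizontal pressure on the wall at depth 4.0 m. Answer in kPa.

K_a = (1 − sin φ)/(1 + sin φ) = 0.3227.
σ_v = γz + q = 17.3 × 4.0 + 24 = 93.20 kPa.
σ_h = K_a σ_v = 0.3227 × 93.20 = 30.08 kPa.

30.1 kPa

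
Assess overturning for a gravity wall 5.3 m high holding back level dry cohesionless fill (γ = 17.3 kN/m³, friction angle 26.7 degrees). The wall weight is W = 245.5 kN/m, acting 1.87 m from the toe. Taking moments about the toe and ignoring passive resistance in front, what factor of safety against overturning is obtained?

2.81

K_a = tan²(45° − 26.7°/2) = 0.3800.
P_a = ½K_aγH² = 0.5×0.3800×17.3×5.3² = 92.32 kN/m, acting at H/3 = 1.767 m above the base.
Overturning moment M_o = P_a × H/3 = 92.32 × 1.767 = 163.1.
Resisting moment M_r = W × 1.87 = 245.5 × 1.87 = 459.1.
FS_overturning = M_r/M_o = 459.1/163.1 = 2.815.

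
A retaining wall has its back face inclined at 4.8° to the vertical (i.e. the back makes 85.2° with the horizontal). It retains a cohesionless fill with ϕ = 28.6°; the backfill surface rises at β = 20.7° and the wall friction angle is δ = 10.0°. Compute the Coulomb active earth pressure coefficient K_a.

K_a = sin²(α+φ) / [sin²α · sin(α−δ) · (1 + √{sin(φ+δ)sin(φ−β) / (sin(α−δ)sin(α+β))})²].
With α = 85.2°, φ = 28.6°, δ = 10.0°, β = 20.7°: K_a = 0.5131.

0.513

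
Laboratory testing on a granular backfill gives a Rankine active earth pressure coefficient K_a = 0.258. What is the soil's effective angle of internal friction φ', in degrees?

36.1°

K_a = tan²(45° − φ/2) ⇒ 45° − φ/2 = arctan(√0.258) = 26.93°.
φ = 2(45° − 26.93°) = 36.14°.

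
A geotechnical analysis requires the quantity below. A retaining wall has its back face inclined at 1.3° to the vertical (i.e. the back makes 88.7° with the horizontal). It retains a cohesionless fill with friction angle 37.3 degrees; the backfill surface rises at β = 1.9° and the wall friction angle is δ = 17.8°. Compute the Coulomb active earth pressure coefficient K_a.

K_a = sin²(α+φ) / [sin²α · sin(α−δ) · (1 + √{sin(φ+δ)sin(φ−β) / (sin(α−δ)sin(α+β))})²].
With α = 88.7°, φ = 37.3°, δ = 17.8°, β = 1.9°: K_a = 0.2372.

0.237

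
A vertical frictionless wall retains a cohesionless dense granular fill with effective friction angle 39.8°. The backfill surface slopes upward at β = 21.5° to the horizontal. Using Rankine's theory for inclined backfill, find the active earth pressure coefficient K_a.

0.259

K_a = cos β · (cos β − √(cos²β − cos²φ)) / (cos β + √(cos²β − cos²φ)).
cos β = 0.9304, cos φ = 0.7683, √(cos²β − cos²φ) = 0.5248.
K_a = 0.9304 × (0.9304 − 0.5248)/(0.9304 + 0.5248) = 0.2593.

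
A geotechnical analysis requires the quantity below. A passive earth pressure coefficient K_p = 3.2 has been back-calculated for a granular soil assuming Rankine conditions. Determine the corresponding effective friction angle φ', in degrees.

31.6°

K_p = (1+sin φ)/(1−sin φ) ⇒ sin φ = (K_p − 1)/(K_p + 1) = 0.5238.
φ = arcsin(0.5238) = 31.59°.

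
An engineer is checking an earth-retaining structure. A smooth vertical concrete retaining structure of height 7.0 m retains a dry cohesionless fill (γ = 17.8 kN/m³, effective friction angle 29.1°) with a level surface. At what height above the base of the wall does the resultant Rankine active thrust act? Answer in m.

K_a = 0.3456.
The pressure distribution is triangular, so the resultant acts at H/3 above the base = 7.0/3 = 2.333 m.

2.33 m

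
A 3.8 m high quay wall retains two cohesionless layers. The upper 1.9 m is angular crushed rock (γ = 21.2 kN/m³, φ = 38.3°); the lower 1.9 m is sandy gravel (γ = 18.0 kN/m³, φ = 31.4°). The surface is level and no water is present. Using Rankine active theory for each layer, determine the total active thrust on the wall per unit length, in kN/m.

43.3 kN/m

K_a1 = tan²(45°−38.3°/2) = 0.2347; K_a2 = tan²(45°−31.4°/2) = 0.3149.
Layer 1: σ at base = K_a1 γ₁ h₁ = 9.455 kPa; P₁ = ½×9.455×1.9 = 8.982.
Layer 2: σ_v at top = γ₁h₁ = 40.28; σ_h top = K_a2×40.28 = 12.68; σ_h base = K_a2×(40.28+18.0×1.9) = 23.45.
P₂ = ½(12.68+23.45)×1.9 = 34.33. Total P_a = 8.982+34.33 = 43.32 kN/m.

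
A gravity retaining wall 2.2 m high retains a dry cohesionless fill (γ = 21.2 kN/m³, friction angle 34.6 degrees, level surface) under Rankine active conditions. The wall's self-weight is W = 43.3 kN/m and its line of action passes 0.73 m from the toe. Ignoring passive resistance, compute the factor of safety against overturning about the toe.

3.05

K_a = tan²(45° − 34.6°/2) = 0.2756.
P_a = ½K_aγH² = 0.5×0.2756×21.2×2.2² = 14.14 kN/m, acting at H/3 = 0.7333 m above the base.
Overturning moment M_o = P_a × H/3 = 14.14 × 0.7333 = 10.37.
Resisting moment M_r = W × 0.73 = 43.3 × 0.73 = 31.61.
FS_overturning = M_r/M_o = 31.61/10.37 = 3.048.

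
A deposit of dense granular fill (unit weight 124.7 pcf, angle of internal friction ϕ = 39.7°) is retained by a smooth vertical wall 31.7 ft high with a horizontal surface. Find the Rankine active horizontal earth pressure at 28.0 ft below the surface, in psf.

K_a = (1 − sin φ)/(1 + sin φ) = 0.2204.
σ_h = K_a γ z = 0.2204 × 124.7 × 28.0 = 769.7 psf.

770 psf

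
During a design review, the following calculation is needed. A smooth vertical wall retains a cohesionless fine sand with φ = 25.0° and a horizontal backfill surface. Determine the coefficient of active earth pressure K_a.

0.406

K_a = (1 − sin φ)/(1 + sin φ) = (1 − sin 25.0°)/(1 + sin 25.0°) = 0.4059.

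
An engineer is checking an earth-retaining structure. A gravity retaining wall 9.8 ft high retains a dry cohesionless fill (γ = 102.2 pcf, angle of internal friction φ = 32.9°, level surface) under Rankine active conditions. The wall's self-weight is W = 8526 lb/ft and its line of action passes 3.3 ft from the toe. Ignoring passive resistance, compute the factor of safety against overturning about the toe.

K_a = tan²(45° − 32.9°/2) = 0.2960.
P_a = ½K_aγH² = 0.5×0.2960×102.2×9.8² = 1453 lb/ft, acting at H/3 = 3.267 ft above the base.
Overturning moment M_o = P_a × H/3 = 1453 × 3.267 = 4746.
Resisting moment M_r = W × 3.3 = 8526 × 3.3 = 28140.
FS_overturning = M_r/M_o = 28140/4746 = 5.929.

5.93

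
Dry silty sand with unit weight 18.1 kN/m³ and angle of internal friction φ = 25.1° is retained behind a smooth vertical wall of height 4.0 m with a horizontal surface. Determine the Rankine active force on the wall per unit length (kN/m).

K_a = tan²(45° − φ/2) = 0.4043.
P_a = ½ K_a γ H² = 0.5 × 0.4043 × 18.1 × 4.0² = 58.54 kN/m.

58.5 kN/m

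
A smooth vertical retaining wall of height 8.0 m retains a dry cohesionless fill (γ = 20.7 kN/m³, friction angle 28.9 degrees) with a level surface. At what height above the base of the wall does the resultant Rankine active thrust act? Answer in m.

K_a = 0.3484.
The pressure distribution is triangular, so the resultant acts at H/3 above the base = 8.0/3 = 2.667 m.

2.67 m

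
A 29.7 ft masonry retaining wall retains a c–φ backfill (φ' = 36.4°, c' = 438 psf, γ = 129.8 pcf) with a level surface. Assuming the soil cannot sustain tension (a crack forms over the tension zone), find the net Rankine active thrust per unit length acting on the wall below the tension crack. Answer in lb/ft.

K_a = 0.2552; √K_a = 0.5051.
Tension-crack depth z_c = 2c/(γ√K_a) = 2×438/(129.8×0.5051) = 13.36 ft.
σ_a at base = K_a γ H − 2c√K_a = 0.2552×129.8×29.7 − 2×438×0.5051 = 541.2 psf.
P_a = ½ × 541.2 × (H − z_c) = 0.5×541.2×16.34 = 4421 lb/ft.

4420 lb/ft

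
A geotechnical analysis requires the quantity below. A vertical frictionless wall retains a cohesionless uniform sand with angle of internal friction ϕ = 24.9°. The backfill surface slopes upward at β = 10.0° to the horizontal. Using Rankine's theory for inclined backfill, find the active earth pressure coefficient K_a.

K_a = cos β · (cos β − √(cos²β − cos²φ)) / (cos β + √(cos²β − cos²φ)).
cos β = 0.9848, cos φ = 0.9070, √(cos²β − cos²φ) = 0.3836.
K_a = 0.9848 × (0.9848 − 0.3836)/(0.9848 + 0.3836) = 0.4327.

0.433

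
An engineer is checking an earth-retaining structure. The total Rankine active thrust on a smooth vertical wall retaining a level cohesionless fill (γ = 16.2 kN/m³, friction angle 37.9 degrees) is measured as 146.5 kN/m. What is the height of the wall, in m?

K_a = 0.2389. P_a = ½ K_a γ H² ⇒ H = √(2P_a/(K_a γ)).
H = √(2×146.5/(0.2389×16.2)) = 8.700 m.

8.70 m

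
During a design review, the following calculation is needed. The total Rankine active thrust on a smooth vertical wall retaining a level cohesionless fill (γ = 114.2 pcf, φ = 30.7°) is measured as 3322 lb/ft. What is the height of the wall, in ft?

13.4 ft

K_a = 0.3240. P_a = ½ K_a γ H² ⇒ H = √(2P_a/(K_a γ)).
H = √(2×3322/(0.3240×114.2)) = 13.40 ft.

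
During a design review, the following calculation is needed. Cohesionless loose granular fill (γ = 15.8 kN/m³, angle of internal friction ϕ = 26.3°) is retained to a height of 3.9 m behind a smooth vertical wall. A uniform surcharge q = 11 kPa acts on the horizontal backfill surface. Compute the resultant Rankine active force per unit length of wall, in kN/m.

K_a = tan²(45° − φ/2) = 0.3859.
Soil triangle: ½ K_a γ H² = 0.5×0.3859×15.8×3.9² = 46.37 kN/m.
Surcharge rectangle: K_a q H = 0.3859×11×3.9 = 16.56 kN/m.
Total = 46.37 + 16.56 = 62.93 kN/m.

62.9 kN/m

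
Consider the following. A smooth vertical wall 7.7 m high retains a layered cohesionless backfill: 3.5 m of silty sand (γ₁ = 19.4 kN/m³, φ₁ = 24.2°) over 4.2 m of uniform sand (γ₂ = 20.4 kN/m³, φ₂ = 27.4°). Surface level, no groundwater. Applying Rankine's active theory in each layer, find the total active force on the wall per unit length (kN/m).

222 kN/m

K_a1 = tan²(45°−24.2°/2) = 0.4185; K_a2 = tan²(45°−27.4°/2) = 0.3697.
Layer 1: σ at base = K_a1 γ₁ h₁ = 28.42 kPa; P₁ = ½×28.42×3.5 = 49.73.
Layer 2: σ_v at top = γ₁h₁ = 67.90; σ_h top = K_a2×67.90 = 25.10; σ_h base = K_a2×(67.90+20.4×4.2) = 56.77.
P₂ = ½(25.10+56.77)×4.2 = 171.9. Total P_a = 49.73+171.9 = 221.7 kN/m.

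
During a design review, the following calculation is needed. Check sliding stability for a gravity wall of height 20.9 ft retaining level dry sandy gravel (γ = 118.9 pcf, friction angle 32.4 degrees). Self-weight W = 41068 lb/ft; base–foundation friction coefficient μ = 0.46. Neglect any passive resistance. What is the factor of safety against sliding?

K_a = tan²(45° − 32.4°/2) = 0.3022.
P_a = ½K_aγH² = 0.5×0.3022×118.9×20.9² = 7848 lb/ft, acting at H/3 = 6.967 ft above the base.
FS_sliding = μW / P_a = 0.46×41068 / 7848 = 2.407.

2.41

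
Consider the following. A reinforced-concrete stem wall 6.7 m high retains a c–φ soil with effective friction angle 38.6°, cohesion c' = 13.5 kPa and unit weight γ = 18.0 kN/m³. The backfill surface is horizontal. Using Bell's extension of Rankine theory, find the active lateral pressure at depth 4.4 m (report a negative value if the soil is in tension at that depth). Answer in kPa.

K_a = (1 − sin φ)/(1 + sin φ) = 0.2316.
σ_a = K_a γ z − 2c√K_a = 0.2316×18.0×4.4 − 2×13.5×0.4813 = 5.350 kPa.

5.35 kPa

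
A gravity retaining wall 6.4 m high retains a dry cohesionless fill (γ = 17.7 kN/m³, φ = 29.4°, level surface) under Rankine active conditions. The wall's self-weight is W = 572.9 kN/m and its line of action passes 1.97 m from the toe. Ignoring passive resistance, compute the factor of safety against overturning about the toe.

4.27

K_a = tan²(45° − 29.4°/2) = 0.3415.
P_a = ½K_aγH² = 0.5×0.3415×17.7×6.4² = 123.8 kN/m, acting at H/3 = 2.133 m above the base.
Overturning moment M_o = P_a × H/3 = 123.8 × 2.133 = 264.1.
Resisting moment M_r = W × 1.97 = 572.9 × 1.97 = 1129.
FS_overturning = M_r/M_o = 1129/264.1 = 4.274.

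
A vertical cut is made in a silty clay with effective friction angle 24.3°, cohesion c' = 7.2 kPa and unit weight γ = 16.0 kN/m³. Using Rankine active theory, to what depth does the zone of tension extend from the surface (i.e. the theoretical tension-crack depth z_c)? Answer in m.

K_a = tan²(45° − 24.3°/2) = 0.4169; √K_a = 0.6457.
The active pressure is zero where K_a γ z = 2c√K_a, so z_c = 2c/(γ√K_a) = 2×7.2/(16.0×0.6457) = 1.394 m.

1.39 m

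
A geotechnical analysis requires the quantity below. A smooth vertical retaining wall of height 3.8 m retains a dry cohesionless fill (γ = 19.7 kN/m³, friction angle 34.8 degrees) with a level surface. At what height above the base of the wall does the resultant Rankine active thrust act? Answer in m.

K_a = 0.2733.
The pressure distribution is triangular, so the resultant acts at H/3 above the base = 3.8/3 = 1.267 m.

1.27 m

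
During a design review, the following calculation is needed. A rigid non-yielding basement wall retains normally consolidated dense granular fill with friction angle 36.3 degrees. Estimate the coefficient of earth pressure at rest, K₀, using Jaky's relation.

K₀ = 1 − sin φ' = 1 − sin 36.3° = 0.4080.

0.408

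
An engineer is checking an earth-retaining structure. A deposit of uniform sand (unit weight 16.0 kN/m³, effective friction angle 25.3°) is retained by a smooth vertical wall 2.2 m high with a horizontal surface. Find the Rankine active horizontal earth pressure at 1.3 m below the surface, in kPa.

8.34 kPa

K_a = (1 − sin φ)/(1 + sin φ) = 0.4012.
σ_h = K_a γ z = 0.4012 × 16.0 × 1.3 = 8.345 kPa.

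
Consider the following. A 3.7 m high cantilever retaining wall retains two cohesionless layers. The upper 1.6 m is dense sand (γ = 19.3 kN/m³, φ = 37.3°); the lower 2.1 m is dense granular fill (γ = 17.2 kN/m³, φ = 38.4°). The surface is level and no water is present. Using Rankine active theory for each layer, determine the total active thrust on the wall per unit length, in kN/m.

30.1 kN/m

K_a1 = tan²(45°−37.3°/2) = 0.2453; K_a2 = tan²(45°−38.4°/2) = 0.2337.
Layer 1: σ at base = K_a1 γ₁ h₁ = 7.576 kPa; P₁ = ½×7.576×1.6 = 6.061.
Layer 2: σ_v at top = γ₁h₁ = 30.88; σ_h top = K_a2×30.88 = 7.216; σ_h base = K_a2×(30.88+17.2×2.1) = 15.66.
P₂ = ½(7.216+15.66)×2.1 = 24.02. Total P_a = 6.061+24.02 = 30.08 kN/m.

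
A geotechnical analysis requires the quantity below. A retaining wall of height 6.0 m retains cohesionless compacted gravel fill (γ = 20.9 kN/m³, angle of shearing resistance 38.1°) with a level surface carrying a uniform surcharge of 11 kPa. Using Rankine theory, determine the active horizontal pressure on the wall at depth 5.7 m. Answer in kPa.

30.8 kPa

K_a = (1 − sin φ)/(1 + sin φ) = 0.2368.
σ_v = γz + q = 20.9 × 5.7 + 11 = 130.1 kPa.
σ_h = K_a σ_v = 0.2368 × 130.1 = 30.82 kPa.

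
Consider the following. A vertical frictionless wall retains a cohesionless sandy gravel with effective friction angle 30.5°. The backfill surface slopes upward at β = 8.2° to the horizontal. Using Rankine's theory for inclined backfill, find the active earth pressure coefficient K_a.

K_a = cos β · (cos β − √(cos²β − cos²φ)) / (cos β + √(cos²β − cos²φ)).
cos β = 0.9898, cos φ = 0.8616, √(cos²β − cos²φ) = 0.4871.
K_a = 0.9898 × (0.9898 − 0.4871)/(0.9898 + 0.4871) = 0.3369.

0.337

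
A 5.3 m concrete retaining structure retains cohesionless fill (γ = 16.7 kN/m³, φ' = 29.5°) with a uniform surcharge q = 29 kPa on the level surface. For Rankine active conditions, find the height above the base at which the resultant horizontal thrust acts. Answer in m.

2.12 m

K_a = 0.3401.
Triangular part P₁ = ½K_aγH² = 79.77 at H/3 = 1.767 m; rectangular part P₂ = K_a q H = 52.27 at H/2 = 2.650 m.
ȳ = (P₁·1.767 + P₂·2.650)/(P₁+P₂) = 2.116 m.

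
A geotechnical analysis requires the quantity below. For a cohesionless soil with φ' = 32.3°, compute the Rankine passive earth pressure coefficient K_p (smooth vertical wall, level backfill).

3.30

K_p = (1 + sin φ)/(1 − sin φ) = tan²(45° + 32.3°/2) = 3.295.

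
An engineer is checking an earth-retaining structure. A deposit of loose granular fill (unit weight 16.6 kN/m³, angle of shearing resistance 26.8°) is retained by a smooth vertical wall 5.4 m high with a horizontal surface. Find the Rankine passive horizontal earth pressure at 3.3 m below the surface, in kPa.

145 kPa

K_p = (1 + sin φ)/(1 − sin φ) = 2.642.
σ_h = K_p γ z = 2.642 × 16.6 × 3.3 = 144.7 kPa.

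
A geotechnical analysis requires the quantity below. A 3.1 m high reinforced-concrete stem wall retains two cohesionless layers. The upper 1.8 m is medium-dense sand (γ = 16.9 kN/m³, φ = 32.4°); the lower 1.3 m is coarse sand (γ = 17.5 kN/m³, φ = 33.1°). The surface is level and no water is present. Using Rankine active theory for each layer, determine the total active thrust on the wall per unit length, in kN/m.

24.2 kN/m

K_a1 = tan²(45°−32.4°/2) = 0.3022; K_a2 = tan²(45°−33.1°/2) = 0.2936.
Layer 1: σ at base = K_a1 γ₁ h₁ = 9.194 kPa; P₁ = ½×9.194×1.8 = 8.274.
Layer 2: σ_v at top = γ₁h₁ = 30.42; σ_h top = K_a2×30.42 = 8.931; σ_h base = K_a2×(30.42+17.5×1.3) = 15.61.
P₂ = ½(8.931+15.61)×1.3 = 15.95. Total P_a = 8.274+15.95 = 24.23 kN/m.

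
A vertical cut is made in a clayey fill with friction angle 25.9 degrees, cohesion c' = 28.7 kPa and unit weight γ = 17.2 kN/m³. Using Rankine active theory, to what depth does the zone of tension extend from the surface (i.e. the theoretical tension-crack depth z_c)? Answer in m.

K_a = tan²(45° − 25.9°/2) = 0.3920; √K_a = 0.6261.
The active pressure is zero where K_a γ z = 2c√K_a, so z_c = 2c/(γ√K_a) = 2×28.7/(17.2×0.6261) = 5.330 m.

5.33 m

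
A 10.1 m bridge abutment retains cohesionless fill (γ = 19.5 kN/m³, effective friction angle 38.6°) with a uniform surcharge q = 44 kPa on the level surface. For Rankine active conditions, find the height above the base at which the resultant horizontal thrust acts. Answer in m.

K_a = 0.2316.
Triangular part P₁ = ½K_aγH² = 230.4 at H/3 = 3.367 m; rectangular part P₂ = K_a q H = 102.9 at H/2 = 5.050 m.
ȳ = (P₁·3.367 + P₂·5.050)/(P₁+P₂) = 3.887 m.

3.89 m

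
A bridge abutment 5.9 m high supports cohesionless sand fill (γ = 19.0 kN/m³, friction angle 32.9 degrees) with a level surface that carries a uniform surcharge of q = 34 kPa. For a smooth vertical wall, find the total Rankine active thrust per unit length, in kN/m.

157 kN/m

K_a = tan²(45° − φ/2) = 0.2960.
Soil triangle: ½ K_a γ H² = 0.5×0.2960×19.0×5.9² = 97.90 kN/m.
Surcharge rectangle: K_a q H = 0.2960×34×5.9 = 59.38 kN/m.
Total = 97.90 + 59.38 = 157.3 kN/m.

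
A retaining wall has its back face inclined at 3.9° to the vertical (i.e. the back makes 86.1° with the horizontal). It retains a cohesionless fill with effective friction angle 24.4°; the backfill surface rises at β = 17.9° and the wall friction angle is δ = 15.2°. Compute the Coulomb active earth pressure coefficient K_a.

K_a = sin²(α+φ) / [sin²α · sin(α−δ) · (1 + √{sin(φ+δ)sin(φ−β) / (sin(α−δ)sin(α+β))})²].
With α = 86.1°, φ = 24.4°, δ = 15.2°, β = 17.9°: K_a = 0.5688.

0.569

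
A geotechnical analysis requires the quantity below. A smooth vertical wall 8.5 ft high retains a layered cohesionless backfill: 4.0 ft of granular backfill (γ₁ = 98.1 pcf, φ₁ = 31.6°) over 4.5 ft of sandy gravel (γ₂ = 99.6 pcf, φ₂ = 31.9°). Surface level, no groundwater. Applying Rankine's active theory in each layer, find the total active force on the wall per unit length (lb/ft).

K_a1 = tan²(45°−31.6°/2) = 0.3123; K_a2 = tan²(45°−31.9°/2) = 0.3085.
Layer 1: σ at base = K_a1 γ₁ h₁ = 122.6 psf; P₁ = ½×122.6×4.0 = 245.1.
Layer 2: σ_v at top = γ₁h₁ = 392.4; σ_h top = K_a2×392.4 = 121.1; σ_h base = K_a2×(392.4+99.6×4.5) = 259.3.
P₂ = ½(121.1+259.3)×4.5 = 855.9. Total P_a = 245.1+855.9 = 1101 lb/ft.

1100 lb/ft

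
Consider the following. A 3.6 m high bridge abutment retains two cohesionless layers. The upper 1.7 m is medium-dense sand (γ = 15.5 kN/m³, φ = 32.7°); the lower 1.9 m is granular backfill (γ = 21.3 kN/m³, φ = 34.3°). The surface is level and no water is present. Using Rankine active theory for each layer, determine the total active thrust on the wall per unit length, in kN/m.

K_a1 = tan²(45°−32.7°/2) = 0.2985; K_a2 = tan²(45°−34.3°/2) = 0.2792.
Layer 1: σ at base = K_a1 γ₁ h₁ = 7.865 kPa; P₁ = ½×7.865×1.7 = 6.686.
Layer 2: σ_v at top = γ₁h₁ = 26.35; σ_h top = K_a2×26.35 = 7.356; σ_h base = K_a2×(26.35+21.3×1.9) = 18.65.
P₂ = ½(7.356+18.65)×1.9 = 24.71. Total P_a = 6.686+24.71 = 31.39 kN/m.

31.4 kN/m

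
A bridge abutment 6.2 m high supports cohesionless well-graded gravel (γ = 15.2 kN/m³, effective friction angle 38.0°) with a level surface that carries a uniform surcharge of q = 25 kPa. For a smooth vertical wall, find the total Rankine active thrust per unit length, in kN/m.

106 kN/m

K_a = tan²(45° − φ/2) = 0.2379.
Soil triangle: ½ K_a γ H² = 0.5×0.2379×15.2×6.2² = 69.50 kN/m.
Surcharge rectangle: K_a q H = 0.2379×25×6.2 = 36.87 kN/m.
Total = 69.50 + 36.87 = 106.4 kN/m.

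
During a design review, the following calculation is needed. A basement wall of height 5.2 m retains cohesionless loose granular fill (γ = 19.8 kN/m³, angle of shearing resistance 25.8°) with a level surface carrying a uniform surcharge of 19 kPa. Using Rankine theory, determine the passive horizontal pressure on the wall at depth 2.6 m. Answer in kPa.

179 kPa

K_p = (1 + sin φ)/(1 − sin φ) = 2.541.
σ_v = γz + q = 19.8 × 2.6 + 19 = 70.48 kPa.
σ_h = K_p σ_v = 2.541 × 70.48 = 179.1 kPa.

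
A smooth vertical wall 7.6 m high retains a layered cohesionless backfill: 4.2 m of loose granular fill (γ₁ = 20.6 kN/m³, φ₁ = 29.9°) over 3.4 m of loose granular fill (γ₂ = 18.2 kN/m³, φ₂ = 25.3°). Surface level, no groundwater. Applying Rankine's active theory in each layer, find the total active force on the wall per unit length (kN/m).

221 kN/m

K_a1 = tan²(45°−29.9°/2) = 0.3347; K_a2 = tan²(45°−25.3°/2) = 0.4012.
Layer 1: σ at base = K_a1 γ₁ h₁ = 28.96 kPa; P₁ = ½×28.96×4.2 = 60.81.
Layer 2: σ_v at top = γ₁h₁ = 86.52; σ_h top = K_a2×86.52 = 34.71; σ_h base = K_a2×(86.52+18.2×3.4) = 59.54.
P₂ = ½(34.71+59.54)×3.4 = 160.2. Total P_a = 60.81+160.2 = 221.0 kN/m.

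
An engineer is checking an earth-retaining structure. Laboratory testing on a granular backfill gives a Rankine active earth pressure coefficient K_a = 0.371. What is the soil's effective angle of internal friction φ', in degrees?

27.3°

K_a = tan²(45° − φ/2) ⇒ 45° − φ/2 = arctan(√0.371) = 31.35°.
φ = 2(45° − 31.35°) = 27.31°.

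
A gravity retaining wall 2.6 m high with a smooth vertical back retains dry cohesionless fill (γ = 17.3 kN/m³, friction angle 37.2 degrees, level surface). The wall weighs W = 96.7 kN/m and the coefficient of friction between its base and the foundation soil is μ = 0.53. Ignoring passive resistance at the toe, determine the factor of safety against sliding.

K_a = tan²(45° − 37.2°/2) = 0.2464.
P_a = ½K_aγH² = 0.5×0.2464×17.3×2.6² = 14.41 kN/m, acting at H/3 = 0.8667 m above the base.
FS_sliding = μW / P_a = 0.53×96.7 / 14.41 = 3.557.

3.56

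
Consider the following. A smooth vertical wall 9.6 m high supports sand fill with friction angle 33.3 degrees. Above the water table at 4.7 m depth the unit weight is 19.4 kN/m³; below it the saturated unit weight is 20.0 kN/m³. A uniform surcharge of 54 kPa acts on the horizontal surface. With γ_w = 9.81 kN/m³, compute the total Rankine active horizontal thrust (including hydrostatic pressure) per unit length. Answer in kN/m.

K_a = tan²(45° − φ/2) = 0.2911.
γ' = 20.0 − 9.81 = 10.19 kN/m³. h₂ = H − d_w = 4.9 m.
σ'_h: at surface K_a·q = 15.72; at WT K_a(q+γd_w) = 42.27; at base K_a(q+γd_w+γ'h₂) = 56.80 kPa.
P₁ = ½(15.72+42.27)×4.7 = 136.3; P₂ = ½(42.27+56.80)×4.9 = 242.7; P_w = ½γ_w h₂² = 117.8.
Total = 136.3+242.7+117.8 = 496.8 kN/m.

497 kN/m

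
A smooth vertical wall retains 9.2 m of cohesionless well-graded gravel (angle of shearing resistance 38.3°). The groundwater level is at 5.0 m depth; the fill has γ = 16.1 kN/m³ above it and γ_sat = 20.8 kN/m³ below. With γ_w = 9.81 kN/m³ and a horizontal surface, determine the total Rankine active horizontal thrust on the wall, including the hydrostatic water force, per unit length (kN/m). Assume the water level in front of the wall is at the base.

K_a = tan²(45° − φ/2) = 0.2347.
γ' = 20.8 − 9.81 = 10.99 kN/m³. Depth below WT = 4.2 m.
σ'_h at WT = K_a γ d_w = 18.90 kPa; at base = 18.90 + K_a γ' × 4.2 = 29.73 kPa.
P₁ (0–5.0 m) = ½×18.90×5.0 = 47.24. P₂ (5.0–9.2 m) = ½(18.90+29.73)×4.2 = 102.1.
P_w = ½ γ_w h₂² = 0.5×9.81×4.2² = 86.52. Total = 47.24+102.1+86.52 = 235.9 kN/m.

236 kN/m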